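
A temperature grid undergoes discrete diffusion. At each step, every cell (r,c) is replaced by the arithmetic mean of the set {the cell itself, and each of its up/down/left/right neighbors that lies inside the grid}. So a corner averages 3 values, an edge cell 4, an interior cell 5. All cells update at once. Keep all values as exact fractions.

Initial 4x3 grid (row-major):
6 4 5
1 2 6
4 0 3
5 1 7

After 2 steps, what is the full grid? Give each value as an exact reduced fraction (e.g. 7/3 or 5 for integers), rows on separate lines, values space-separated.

After step 1:
  11/3 17/4 5
  13/4 13/5 4
  5/2 2 4
  10/3 13/4 11/3
After step 2:
  67/18 931/240 53/12
  721/240 161/50 39/10
  133/48 287/100 41/12
  109/36 49/16 131/36

Answer: 67/18 931/240 53/12
721/240 161/50 39/10
133/48 287/100 41/12
109/36 49/16 131/36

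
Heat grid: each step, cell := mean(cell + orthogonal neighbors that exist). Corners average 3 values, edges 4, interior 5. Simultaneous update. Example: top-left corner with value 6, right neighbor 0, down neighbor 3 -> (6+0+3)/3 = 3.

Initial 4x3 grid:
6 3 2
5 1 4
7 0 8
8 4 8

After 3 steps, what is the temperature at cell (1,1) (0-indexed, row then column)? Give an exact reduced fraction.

Step 1: cell (1,1) = 13/5
Step 2: cell (1,1) = 181/50
Step 3: cell (1,1) = 11459/3000
Full grid after step 3:
  8431/2160 12893/3600 2437/720
  30661/7200 11459/3000 9187/2400
  34271/7200 4663/1000 32971/7200
  2299/432 1041/200 2291/432

Answer: 11459/3000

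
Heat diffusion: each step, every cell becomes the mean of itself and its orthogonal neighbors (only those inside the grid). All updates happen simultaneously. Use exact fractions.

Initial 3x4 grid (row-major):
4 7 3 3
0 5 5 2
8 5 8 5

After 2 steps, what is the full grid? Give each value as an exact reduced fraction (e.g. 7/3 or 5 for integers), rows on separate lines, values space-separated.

After step 1:
  11/3 19/4 9/2 8/3
  17/4 22/5 23/5 15/4
  13/3 13/2 23/4 5
After step 2:
  38/9 1039/240 991/240 131/36
  333/80 49/10 23/5 961/240
  181/36 1259/240 437/80 29/6

Answer: 38/9 1039/240 991/240 131/36
333/80 49/10 23/5 961/240
181/36 1259/240 437/80 29/6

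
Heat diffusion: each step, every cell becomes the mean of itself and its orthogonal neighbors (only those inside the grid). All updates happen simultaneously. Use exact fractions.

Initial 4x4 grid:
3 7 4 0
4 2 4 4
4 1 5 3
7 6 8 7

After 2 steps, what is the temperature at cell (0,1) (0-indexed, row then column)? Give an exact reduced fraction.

Step 1: cell (0,1) = 4
Step 2: cell (0,1) = 961/240
Full grid after step 2:
  143/36 961/240 853/240 55/18
  931/240 73/20 181/50 419/120
  991/240 209/50 457/100 177/40
  91/18 319/60 111/20 23/4

Answer: 961/240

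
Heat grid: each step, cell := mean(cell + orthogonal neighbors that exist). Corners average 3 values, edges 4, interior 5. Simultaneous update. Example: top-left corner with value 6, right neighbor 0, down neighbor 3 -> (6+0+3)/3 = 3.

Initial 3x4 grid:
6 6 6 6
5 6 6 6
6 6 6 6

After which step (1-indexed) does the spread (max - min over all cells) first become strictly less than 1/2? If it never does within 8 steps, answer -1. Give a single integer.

Answer: 1

Derivation:
Step 1: max=6, min=17/3, spread=1/3
  -> spread < 1/2 first at step 1
Step 2: max=6, min=1373/240, spread=67/240
Step 3: max=6, min=12523/2160, spread=437/2160
Step 4: max=5991/1000, min=5026469/864000, spread=29951/172800
Step 5: max=20171/3375, min=45440179/7776000, spread=206761/1555200
Step 6: max=32234329/5400000, min=18206204429/3110400000, spread=14430763/124416000
Step 7: max=2574347273/432000000, min=1094636258311/186624000000, spread=139854109/1492992000
Step 8: max=231428771023/38880000000, min=65762168109749/11197440000000, spread=7114543559/89579520000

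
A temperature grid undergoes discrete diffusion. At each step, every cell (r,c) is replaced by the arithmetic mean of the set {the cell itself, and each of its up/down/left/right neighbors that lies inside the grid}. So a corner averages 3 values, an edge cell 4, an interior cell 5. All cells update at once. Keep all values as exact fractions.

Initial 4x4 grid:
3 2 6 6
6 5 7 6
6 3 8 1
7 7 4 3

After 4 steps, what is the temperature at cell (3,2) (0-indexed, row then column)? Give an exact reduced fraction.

Step 1: cell (3,2) = 11/2
Step 2: cell (3,2) = 1081/240
Step 3: cell (3,2) = 35803/7200
Step 4: cell (3,2) = 1051369/216000
Full grid after step 4:
  306253/64800 1038379/216000 371489/72000 112267/21600
  265171/54000 914983/180000 20207/4000 5801/1125
  290629/54000 932101/180000 915073/180000 128633/27000
  71051/12960 1161841/216000 1051369/216000 304363/64800

Answer: 1051369/216000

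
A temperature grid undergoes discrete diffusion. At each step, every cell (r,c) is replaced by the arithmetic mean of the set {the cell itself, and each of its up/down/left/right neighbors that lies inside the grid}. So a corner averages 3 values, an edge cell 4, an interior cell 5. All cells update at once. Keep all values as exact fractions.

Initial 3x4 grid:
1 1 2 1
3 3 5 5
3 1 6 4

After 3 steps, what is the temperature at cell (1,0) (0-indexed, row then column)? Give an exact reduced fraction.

Step 1: cell (1,0) = 5/2
Step 2: cell (1,0) = 91/40
Step 3: cell (1,0) = 5881/2400
Full grid after step 3:
  2273/1080 4327/1800 9929/3600 6847/2160
  5881/2400 5443/2000 2543/750 51851/14400
  5771/2160 22883/7200 8861/2400 184/45

Answer: 5881/2400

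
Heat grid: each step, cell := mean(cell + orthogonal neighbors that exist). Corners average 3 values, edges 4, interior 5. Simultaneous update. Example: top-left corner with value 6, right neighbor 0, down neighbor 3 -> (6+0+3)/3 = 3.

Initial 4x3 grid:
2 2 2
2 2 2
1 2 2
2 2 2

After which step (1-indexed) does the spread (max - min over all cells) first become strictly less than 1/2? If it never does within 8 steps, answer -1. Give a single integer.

Step 1: max=2, min=5/3, spread=1/3
  -> spread < 1/2 first at step 1
Step 2: max=2, min=209/120, spread=31/120
Step 3: max=2, min=1949/1080, spread=211/1080
Step 4: max=3553/1800, min=199103/108000, spread=14077/108000
Step 5: max=212317/108000, min=1803593/972000, spread=5363/48600
Step 6: max=117131/60000, min=54579191/29160000, spread=93859/1166400
Step 7: max=189063533/97200000, min=3288925519/1749600000, spread=4568723/69984000
Step 8: max=5650381111/2916000000, min=198171564371/104976000000, spread=8387449/167961600

Answer: 1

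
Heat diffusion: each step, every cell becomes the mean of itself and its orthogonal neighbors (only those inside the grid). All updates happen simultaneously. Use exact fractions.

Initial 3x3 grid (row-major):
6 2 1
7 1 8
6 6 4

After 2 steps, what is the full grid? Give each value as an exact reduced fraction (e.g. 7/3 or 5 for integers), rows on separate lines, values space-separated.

After step 1:
  5 5/2 11/3
  5 24/5 7/2
  19/3 17/4 6
After step 2:
  25/6 479/120 29/9
  317/60 401/100 539/120
  187/36 1283/240 55/12

Answer: 25/6 479/120 29/9
317/60 401/100 539/120
187/36 1283/240 55/12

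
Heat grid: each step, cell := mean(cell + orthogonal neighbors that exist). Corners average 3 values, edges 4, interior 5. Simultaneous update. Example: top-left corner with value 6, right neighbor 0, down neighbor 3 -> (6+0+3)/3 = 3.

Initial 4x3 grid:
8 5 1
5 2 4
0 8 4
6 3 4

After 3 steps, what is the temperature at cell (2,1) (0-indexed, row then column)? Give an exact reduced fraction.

Step 1: cell (2,1) = 17/5
Step 2: cell (2,1) = 116/25
Step 3: cell (2,1) = 11783/3000
Full grid after step 3:
  1673/360 3649/900 8543/2160
  2531/600 26051/6000 26597/7200
  5257/1200 11783/3000 30517/7200
  317/80 62789/14400 2191/540

Answer: 11783/3000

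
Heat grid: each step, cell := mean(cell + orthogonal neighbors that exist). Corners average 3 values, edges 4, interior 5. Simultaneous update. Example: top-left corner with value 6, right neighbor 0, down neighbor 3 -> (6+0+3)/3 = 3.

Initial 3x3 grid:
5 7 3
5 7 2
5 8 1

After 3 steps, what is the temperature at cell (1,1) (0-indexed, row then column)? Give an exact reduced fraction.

Answer: 15241/3000

Derivation:
Step 1: cell (1,1) = 29/5
Step 2: cell (1,1) = 253/50
Step 3: cell (1,1) = 15241/3000
Full grid after step 3:
  2977/540 36193/7200 3281/720
  39493/7200 15241/3000 63161/14400
  3961/720 71561/14400 4829/1080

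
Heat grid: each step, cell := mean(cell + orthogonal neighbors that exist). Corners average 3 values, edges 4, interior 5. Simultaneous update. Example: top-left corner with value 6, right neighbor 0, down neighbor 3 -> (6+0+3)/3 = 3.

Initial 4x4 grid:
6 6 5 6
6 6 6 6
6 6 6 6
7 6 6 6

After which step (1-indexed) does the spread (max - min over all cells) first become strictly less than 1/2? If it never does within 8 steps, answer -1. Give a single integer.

Answer: 3

Derivation:
Step 1: max=19/3, min=17/3, spread=2/3
Step 2: max=113/18, min=689/120, spread=193/360
Step 3: max=1337/216, min=6269/1080, spread=52/135
  -> spread < 1/2 first at step 3
Step 4: max=39923/6480, min=631157/108000, spread=102679/324000
Step 5: max=5951233/972000, min=5693357/972000, spread=64469/243000
Step 6: max=177930709/29160000, min=171445613/29160000, spread=810637/3645000
Step 7: max=1063803023/174960000, min=5155524899/874800000, spread=20436277/109350000
Step 8: max=31834930169/5248800000, min=155053369109/26244000000, spread=515160217/3280500000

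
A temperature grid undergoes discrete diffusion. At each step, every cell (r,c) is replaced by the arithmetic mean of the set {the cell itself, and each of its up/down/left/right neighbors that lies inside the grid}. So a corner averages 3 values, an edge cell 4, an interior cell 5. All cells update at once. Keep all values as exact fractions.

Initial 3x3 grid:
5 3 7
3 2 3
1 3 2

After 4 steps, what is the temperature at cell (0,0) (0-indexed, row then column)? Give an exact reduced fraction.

Answer: 107669/32400

Derivation:
Step 1: cell (0,0) = 11/3
Step 2: cell (0,0) = 32/9
Step 3: cell (0,0) = 1837/540
Step 4: cell (0,0) = 107669/32400
Full grid after step 4:
  107669/32400 993989/288000 457501/129600
  866239/288000 187159/60000 51673/16000
  353401/129600 200591/72000 189313/64800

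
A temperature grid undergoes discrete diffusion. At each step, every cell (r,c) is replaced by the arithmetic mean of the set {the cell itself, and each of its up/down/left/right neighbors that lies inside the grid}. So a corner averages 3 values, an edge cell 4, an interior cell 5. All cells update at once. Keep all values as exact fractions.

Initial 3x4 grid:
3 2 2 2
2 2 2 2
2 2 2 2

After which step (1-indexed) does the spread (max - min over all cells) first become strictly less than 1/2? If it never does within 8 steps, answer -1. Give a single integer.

Answer: 1

Derivation:
Step 1: max=7/3, min=2, spread=1/3
  -> spread < 1/2 first at step 1
Step 2: max=41/18, min=2, spread=5/18
Step 3: max=473/216, min=2, spread=41/216
Step 4: max=56057/25920, min=2, spread=4217/25920
Step 5: max=3319549/1555200, min=14479/7200, spread=38417/311040
Step 6: max=197824211/93312000, min=290597/144000, spread=1903471/18662400
Step 7: max=11798429089/5598720000, min=8755759/4320000, spread=18038617/223948800
Step 8: max=705114582851/335923200000, min=790526759/388800000, spread=883978523/13436928000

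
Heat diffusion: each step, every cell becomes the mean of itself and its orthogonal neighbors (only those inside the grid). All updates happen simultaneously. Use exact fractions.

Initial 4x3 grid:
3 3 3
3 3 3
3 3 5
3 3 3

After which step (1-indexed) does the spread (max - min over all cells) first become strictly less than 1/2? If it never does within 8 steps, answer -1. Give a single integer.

Step 1: max=11/3, min=3, spread=2/3
Step 2: max=211/60, min=3, spread=31/60
Step 3: max=1831/540, min=3, spread=211/540
  -> spread < 1/2 first at step 3
Step 4: max=178897/54000, min=2747/900, spread=14077/54000
Step 5: max=1598407/486000, min=165683/54000, spread=5363/24300
Step 6: max=47480809/14580000, min=92869/30000, spread=93859/583200
Step 7: max=2834674481/874800000, min=151136467/48600000, spread=4568723/34992000
Step 8: max=169244435629/52488000000, min=4555618889/1458000000, spread=8387449/83980800

Answer: 3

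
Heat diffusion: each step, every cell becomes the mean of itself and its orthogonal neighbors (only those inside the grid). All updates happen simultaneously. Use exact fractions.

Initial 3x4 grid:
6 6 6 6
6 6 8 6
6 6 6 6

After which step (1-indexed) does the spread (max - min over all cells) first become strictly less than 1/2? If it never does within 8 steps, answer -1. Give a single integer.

Answer: 2

Derivation:
Step 1: max=13/2, min=6, spread=1/2
Step 2: max=323/50, min=6, spread=23/50
  -> spread < 1/2 first at step 2
Step 3: max=15211/2400, min=1213/200, spread=131/480
Step 4: max=136151/21600, min=21991/3600, spread=841/4320
Step 5: max=54382051/8640000, min=4413373/720000, spread=56863/345600
Step 6: max=488094341/77760000, min=39869543/6480000, spread=386393/3110400
Step 7: max=195017723131/31104000000, min=15972358813/2592000000, spread=26795339/248832000
Step 8: max=11681255714129/1866240000000, min=960206149667/155520000000, spread=254051069/2985984000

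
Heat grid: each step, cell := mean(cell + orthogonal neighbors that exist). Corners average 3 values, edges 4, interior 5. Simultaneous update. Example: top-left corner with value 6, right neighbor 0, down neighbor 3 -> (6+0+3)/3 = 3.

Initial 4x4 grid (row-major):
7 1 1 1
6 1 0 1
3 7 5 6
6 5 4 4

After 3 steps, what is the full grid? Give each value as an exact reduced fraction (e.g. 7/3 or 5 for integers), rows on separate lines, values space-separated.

Answer: 98/27 19993/7200 187/96 389/240
28663/7200 5119/1500 41/16 571/240
33751/7200 24889/6000 5743/1500 12641/3600
10507/2160 17303/3600 15851/3600 1163/270

Derivation:
After step 1:
  14/3 5/2 3/4 1
  17/4 3 8/5 2
  11/2 21/5 22/5 4
  14/3 11/2 9/2 14/3
After step 2:
  137/36 131/48 117/80 5/4
  209/48 311/100 47/20 43/20
  1117/240 113/25 187/50 113/30
  47/9 283/60 143/30 79/18
After step 3:
  98/27 19993/7200 187/96 389/240
  28663/7200 5119/1500 41/16 571/240
  33751/7200 24889/6000 5743/1500 12641/3600
  10507/2160 17303/3600 15851/3600 1163/270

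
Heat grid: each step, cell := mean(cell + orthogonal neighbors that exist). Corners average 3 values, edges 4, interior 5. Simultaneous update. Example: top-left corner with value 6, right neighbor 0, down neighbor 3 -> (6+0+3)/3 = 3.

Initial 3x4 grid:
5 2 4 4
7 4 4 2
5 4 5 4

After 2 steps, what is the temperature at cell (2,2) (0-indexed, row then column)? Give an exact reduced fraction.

Answer: 973/240

Derivation:
Step 1: cell (2,2) = 17/4
Step 2: cell (2,2) = 973/240
Full grid after step 2:
  41/9 967/240 863/240 31/9
  389/80 43/10 77/20 143/40
  181/36 1097/240 973/240 137/36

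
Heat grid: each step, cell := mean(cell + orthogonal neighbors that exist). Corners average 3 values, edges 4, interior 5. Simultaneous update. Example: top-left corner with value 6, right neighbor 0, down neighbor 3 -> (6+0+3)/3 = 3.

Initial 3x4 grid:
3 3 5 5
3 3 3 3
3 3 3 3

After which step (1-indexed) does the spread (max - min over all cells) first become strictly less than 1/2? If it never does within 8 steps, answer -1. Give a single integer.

Step 1: max=13/3, min=3, spread=4/3
Step 2: max=71/18, min=3, spread=17/18
Step 3: max=509/135, min=3, spread=104/135
Step 4: max=235649/64800, min=2747/900, spread=7573/12960
Step 5: max=13833001/3888000, min=41717/13500, spread=363701/777600
  -> spread < 1/2 first at step 5
Step 6: max=815693999/233280000, min=1127413/360000, spread=681043/1866240
Step 7: max=48359737141/13996800000, min=307482089/97200000, spread=163292653/559872000
Step 8: max=2874251884319/839808000000, min=9305139163/2916000000, spread=1554974443/6718464000

Answer: 5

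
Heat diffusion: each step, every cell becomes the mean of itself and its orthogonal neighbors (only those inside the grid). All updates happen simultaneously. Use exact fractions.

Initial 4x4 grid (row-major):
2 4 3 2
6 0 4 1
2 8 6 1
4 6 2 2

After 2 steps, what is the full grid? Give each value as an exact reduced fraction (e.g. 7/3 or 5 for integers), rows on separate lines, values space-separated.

Answer: 35/12 139/40 103/40 29/12
159/40 327/100 333/100 93/40
159/40 23/5 179/50 311/120
14/3 87/20 223/60 49/18

Derivation:
After step 1:
  4 9/4 13/4 2
  5/2 22/5 14/5 2
  5 22/5 21/5 5/2
  4 5 4 5/3
After step 2:
  35/12 139/40 103/40 29/12
  159/40 327/100 333/100 93/40
  159/40 23/5 179/50 311/120
  14/3 87/20 223/60 49/18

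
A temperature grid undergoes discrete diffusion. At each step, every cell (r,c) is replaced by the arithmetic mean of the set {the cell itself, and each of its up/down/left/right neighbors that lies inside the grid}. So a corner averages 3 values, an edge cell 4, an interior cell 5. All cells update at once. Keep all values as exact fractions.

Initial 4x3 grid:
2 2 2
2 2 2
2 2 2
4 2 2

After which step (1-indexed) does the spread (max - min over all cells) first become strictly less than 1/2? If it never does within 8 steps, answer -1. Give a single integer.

Answer: 3

Derivation:
Step 1: max=8/3, min=2, spread=2/3
Step 2: max=23/9, min=2, spread=5/9
Step 3: max=257/108, min=2, spread=41/108
  -> spread < 1/2 first at step 3
Step 4: max=30137/12960, min=2, spread=4217/12960
Step 5: max=1764349/777600, min=7279/3600, spread=38417/155520
Step 6: max=104512211/46656000, min=146597/72000, spread=1903471/9331200
Step 7: max=6199709089/2799360000, min=4435759/2160000, spread=18038617/111974400
Step 8: max=369191382851/167961600000, min=401726759/194400000, spread=883978523/6718464000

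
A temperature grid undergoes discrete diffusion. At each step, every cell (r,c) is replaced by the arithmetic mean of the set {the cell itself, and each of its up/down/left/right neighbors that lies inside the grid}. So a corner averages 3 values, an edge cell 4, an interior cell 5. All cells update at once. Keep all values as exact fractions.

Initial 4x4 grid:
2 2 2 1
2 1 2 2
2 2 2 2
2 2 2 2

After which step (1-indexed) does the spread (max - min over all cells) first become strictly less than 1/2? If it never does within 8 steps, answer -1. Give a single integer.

Step 1: max=2, min=5/3, spread=1/3
  -> spread < 1/2 first at step 1
Step 2: max=2, min=31/18, spread=5/18
Step 3: max=95/48, min=3793/2160, spread=241/1080
Step 4: max=23501/12000, min=115651/64800, spread=3517/20250
Step 5: max=139709/72000, min=3496921/1944000, spread=137611/972000
Step 6: max=277979/144000, min=21163427/11664000, spread=169109/1458000
Step 7: max=622290157/324000000, min=3191579173/1749600000, spread=421969187/4374000000
Step 8: max=18594372757/9720000000, min=96238831111/52488000000, spread=5213477221/65610000000

Answer: 1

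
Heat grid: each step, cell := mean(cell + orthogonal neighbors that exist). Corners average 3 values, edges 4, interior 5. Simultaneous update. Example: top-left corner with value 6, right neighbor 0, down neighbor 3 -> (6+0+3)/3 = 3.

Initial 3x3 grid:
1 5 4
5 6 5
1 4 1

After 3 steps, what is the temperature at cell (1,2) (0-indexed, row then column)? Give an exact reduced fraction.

Answer: 473/120

Derivation:
Step 1: cell (1,2) = 4
Step 2: cell (1,2) = 17/4
Step 3: cell (1,2) = 473/120
Full grid after step 3:
  1697/432 361/90 461/108
  3479/960 1593/400 473/120
  1537/432 637/180 409/108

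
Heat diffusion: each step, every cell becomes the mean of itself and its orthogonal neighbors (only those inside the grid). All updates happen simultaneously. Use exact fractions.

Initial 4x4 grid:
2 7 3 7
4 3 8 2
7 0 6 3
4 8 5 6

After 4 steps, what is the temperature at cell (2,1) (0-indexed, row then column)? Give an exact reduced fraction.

Answer: 835169/180000

Derivation:
Step 1: cell (2,1) = 24/5
Step 2: cell (2,1) = 108/25
Step 3: cell (2,1) = 28247/6000
Step 4: cell (2,1) = 835169/180000
Full grid after step 4:
  279881/64800 484477/108000 166559/36000 102629/21600
  945209/216000 807959/180000 279731/60000 112531/24000
  996113/216000 835169/180000 855619/180000 1026019/216000
  308951/64800 264197/54000 262381/54000 315421/64800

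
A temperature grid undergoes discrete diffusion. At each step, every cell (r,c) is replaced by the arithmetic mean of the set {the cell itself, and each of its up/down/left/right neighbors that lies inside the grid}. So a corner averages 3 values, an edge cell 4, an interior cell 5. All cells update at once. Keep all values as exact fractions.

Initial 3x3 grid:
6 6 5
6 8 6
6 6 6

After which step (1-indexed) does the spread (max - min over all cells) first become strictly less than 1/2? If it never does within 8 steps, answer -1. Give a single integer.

Answer: 2

Derivation:
Step 1: max=13/2, min=17/3, spread=5/6
Step 2: max=319/50, min=109/18, spread=73/225
  -> spread < 1/2 first at step 2
Step 3: max=15113/2400, min=6557/1080, spread=4877/21600
Step 4: max=67879/10800, min=398599/64800, spread=347/2592
Step 5: max=4051163/648000, min=23941853/3888000, spread=2921/31104
Step 6: max=242889811/38880000, min=1441956991/233280000, spread=24611/373248
Step 7: max=14542437167/2332800000, min=86606719877/13996800000, spread=207329/4478976
Step 8: max=871844631199/139968000000, min=5203776615319/839808000000, spread=1746635/53747712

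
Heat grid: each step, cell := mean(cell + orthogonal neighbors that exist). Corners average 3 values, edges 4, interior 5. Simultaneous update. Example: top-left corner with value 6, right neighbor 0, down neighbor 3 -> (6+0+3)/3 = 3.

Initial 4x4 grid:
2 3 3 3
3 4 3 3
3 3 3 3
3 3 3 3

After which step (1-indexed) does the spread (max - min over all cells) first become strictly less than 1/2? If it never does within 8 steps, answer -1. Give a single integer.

Answer: 2

Derivation:
Step 1: max=16/5, min=8/3, spread=8/15
Step 2: max=78/25, min=26/9, spread=52/225
  -> spread < 1/2 first at step 2
Step 3: max=769/250, min=397/135, spread=913/6750
Step 4: max=3053/1000, min=48349/16200, spread=1387/20250
Step 5: max=684797/225000, min=1456621/486000, spread=563513/12150000
Step 6: max=13680091/4500000, min=43882843/14580000, spread=1377037/45562500
Step 7: max=327945631/108000000, min=1318667293/437400000, spread=190250251/8748000000
Step 8: max=1475379343/486000000, min=39621998599/13122000000, spread=106621831/6561000000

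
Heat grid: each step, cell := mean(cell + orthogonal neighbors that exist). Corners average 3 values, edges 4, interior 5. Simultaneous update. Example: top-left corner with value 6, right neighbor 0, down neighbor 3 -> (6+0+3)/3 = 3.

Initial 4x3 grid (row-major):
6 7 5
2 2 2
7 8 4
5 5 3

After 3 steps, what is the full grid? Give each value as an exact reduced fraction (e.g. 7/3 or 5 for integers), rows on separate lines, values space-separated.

After step 1:
  5 5 14/3
  17/4 21/5 13/4
  11/2 26/5 17/4
  17/3 21/4 4
After step 2:
  19/4 283/60 155/36
  379/80 219/50 491/120
  1237/240 122/25 167/40
  197/36 1207/240 9/2
After step 3:
  3409/720 16337/3600 4721/1080
  11413/2400 27367/6000 15257/3600
  36439/7200 14171/3000 2647/600
  1409/270 71573/14400 3289/720

Answer: 3409/720 16337/3600 4721/1080
11413/2400 27367/6000 15257/3600
36439/7200 14171/3000 2647/600
1409/270 71573/14400 3289/720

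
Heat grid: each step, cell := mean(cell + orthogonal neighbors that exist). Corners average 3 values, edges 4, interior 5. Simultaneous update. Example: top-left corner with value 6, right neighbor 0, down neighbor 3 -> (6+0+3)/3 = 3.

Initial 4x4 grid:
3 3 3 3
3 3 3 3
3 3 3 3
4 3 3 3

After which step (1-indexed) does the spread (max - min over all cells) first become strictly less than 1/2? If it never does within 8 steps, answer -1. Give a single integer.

Step 1: max=10/3, min=3, spread=1/3
  -> spread < 1/2 first at step 1
Step 2: max=59/18, min=3, spread=5/18
Step 3: max=689/216, min=3, spread=41/216
Step 4: max=20483/6480, min=3, spread=1043/6480
Step 5: max=608753/194400, min=3, spread=25553/194400
Step 6: max=18167459/5832000, min=54079/18000, spread=645863/5832000
Step 7: max=542521691/174960000, min=360971/120000, spread=16225973/174960000
Step 8: max=16223877983/5248800000, min=162701/54000, spread=409340783/5248800000

Answer: 1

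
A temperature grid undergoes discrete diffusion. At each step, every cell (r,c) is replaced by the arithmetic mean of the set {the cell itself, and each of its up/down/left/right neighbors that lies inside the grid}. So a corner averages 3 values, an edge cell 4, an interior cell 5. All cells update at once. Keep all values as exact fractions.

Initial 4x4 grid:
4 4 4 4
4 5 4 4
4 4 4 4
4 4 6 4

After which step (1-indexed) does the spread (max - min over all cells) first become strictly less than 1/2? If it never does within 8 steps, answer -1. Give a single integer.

Answer: 3

Derivation:
Step 1: max=14/3, min=4, spread=2/3
Step 2: max=271/60, min=4, spread=31/60
Step 3: max=2371/540, min=973/240, spread=727/2160
  -> spread < 1/2 first at step 3
Step 4: max=468737/108000, min=29447/7200, spread=3379/13500
Step 5: max=1047653/243000, min=98797/24000, spread=378667/1944000
Step 6: max=31254491/7290000, min=26806387/6480000, spread=1755689/11664000
Step 7: max=1868457601/437400000, min=2689702337/648000000, spread=2116340941/17496000000
Step 8: max=6984862769/1640250000, min=26952746591/6480000000, spread=51983612209/524880000000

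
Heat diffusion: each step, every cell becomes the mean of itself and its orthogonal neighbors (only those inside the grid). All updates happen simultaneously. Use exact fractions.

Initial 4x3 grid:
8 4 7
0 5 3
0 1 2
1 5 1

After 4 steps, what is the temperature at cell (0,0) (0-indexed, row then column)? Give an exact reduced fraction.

Answer: 27223/7200

Derivation:
Step 1: cell (0,0) = 4
Step 2: cell (0,0) = 53/12
Step 3: cell (0,0) = 2717/720
Step 4: cell (0,0) = 27223/7200
Full grid after step 4:
  27223/7200 837379/216000 66283/16200
  219023/72000 612757/180000 367847/108000
  175723/72000 441307/180000 303647/108000
  42809/21600 481879/216000 74801/32400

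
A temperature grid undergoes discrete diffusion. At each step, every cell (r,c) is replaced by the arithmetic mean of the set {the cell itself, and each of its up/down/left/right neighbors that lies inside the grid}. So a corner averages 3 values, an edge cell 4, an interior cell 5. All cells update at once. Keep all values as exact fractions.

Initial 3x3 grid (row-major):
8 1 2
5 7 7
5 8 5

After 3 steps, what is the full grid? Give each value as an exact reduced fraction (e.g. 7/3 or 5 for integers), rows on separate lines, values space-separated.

Answer: 11011/2160 3919/800 10151/2160
81017/14400 32479/6000 25439/4800
239/40 86117/14400 6263/1080

Derivation:
After step 1:
  14/3 9/2 10/3
  25/4 28/5 21/4
  6 25/4 20/3
After step 2:
  185/36 181/40 157/36
  1351/240 557/100 417/80
  37/6 1471/240 109/18
After step 3:
  11011/2160 3919/800 10151/2160
  81017/14400 32479/6000 25439/4800
  239/40 86117/14400 6263/1080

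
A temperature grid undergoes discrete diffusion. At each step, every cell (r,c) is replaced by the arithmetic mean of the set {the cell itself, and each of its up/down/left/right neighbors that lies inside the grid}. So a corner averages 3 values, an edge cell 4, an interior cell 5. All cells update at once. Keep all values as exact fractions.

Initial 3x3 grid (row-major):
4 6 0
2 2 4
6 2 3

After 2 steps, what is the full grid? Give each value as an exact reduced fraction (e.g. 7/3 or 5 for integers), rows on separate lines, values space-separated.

Answer: 7/2 203/60 103/36
421/120 76/25 707/240
121/36 767/240 17/6

Derivation:
After step 1:
  4 3 10/3
  7/2 16/5 9/4
  10/3 13/4 3
After step 2:
  7/2 203/60 103/36
  421/120 76/25 707/240
  121/36 767/240 17/6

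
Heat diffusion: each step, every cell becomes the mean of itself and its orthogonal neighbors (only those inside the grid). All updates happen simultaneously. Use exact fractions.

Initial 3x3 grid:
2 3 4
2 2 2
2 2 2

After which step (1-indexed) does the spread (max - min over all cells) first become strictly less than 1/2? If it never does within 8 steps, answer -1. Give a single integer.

Step 1: max=3, min=2, spread=1
Step 2: max=11/4, min=2, spread=3/4
Step 3: max=1859/720, min=371/180, spread=25/48
Step 4: max=107753/43200, min=11491/5400, spread=211/576
  -> spread < 1/2 first at step 4
Step 5: max=2102297/864000, min=17409/8000, spread=1777/6912
Step 6: max=372358177/155520000, min=5379493/2430000, spread=14971/82944
Step 7: max=22082270419/9331200000, min=5224971511/2332800000, spread=126121/995328
Step 8: max=438127302131/186624000000, min=52690719407/23328000000, spread=1062499/11943936

Answer: 4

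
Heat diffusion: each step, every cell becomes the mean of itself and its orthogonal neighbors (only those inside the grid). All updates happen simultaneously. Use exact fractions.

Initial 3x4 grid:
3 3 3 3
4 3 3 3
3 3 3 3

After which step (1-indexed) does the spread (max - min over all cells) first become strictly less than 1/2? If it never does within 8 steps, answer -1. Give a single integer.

Answer: 1

Derivation:
Step 1: max=10/3, min=3, spread=1/3
  -> spread < 1/2 first at step 1
Step 2: max=787/240, min=3, spread=67/240
Step 3: max=6917/2160, min=3, spread=437/2160
Step 4: max=2749531/864000, min=3009/1000, spread=29951/172800
Step 5: max=24543821/7776000, min=10204/3375, spread=206761/1555200
Step 6: max=9787395571/3110400000, min=16365671/5400000, spread=14430763/124416000
Step 7: max=584979741689/186624000000, min=1313652727/432000000, spread=139854109/1492992000
Step 8: max=35014791890251/11197440000000, min=118491228977/38880000000, spread=7114543559/89579520000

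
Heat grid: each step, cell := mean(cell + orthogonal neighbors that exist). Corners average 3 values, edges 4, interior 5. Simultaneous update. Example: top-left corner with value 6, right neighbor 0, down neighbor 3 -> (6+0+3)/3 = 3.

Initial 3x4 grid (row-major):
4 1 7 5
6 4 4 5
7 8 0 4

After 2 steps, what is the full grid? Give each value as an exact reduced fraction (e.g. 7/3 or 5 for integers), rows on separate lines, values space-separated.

Answer: 155/36 991/240 215/48 173/36
1231/240 113/25 427/100 103/24
17/3 407/80 63/16 23/6

Derivation:
After step 1:
  11/3 4 17/4 17/3
  21/4 23/5 4 9/2
  7 19/4 4 3
After step 2:
  155/36 991/240 215/48 173/36
  1231/240 113/25 427/100 103/24
  17/3 407/80 63/16 23/6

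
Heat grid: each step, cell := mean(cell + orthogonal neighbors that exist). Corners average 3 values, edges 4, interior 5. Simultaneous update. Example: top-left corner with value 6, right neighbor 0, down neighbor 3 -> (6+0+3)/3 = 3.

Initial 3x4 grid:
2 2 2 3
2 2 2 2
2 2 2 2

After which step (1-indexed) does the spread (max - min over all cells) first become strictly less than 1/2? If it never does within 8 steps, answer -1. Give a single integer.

Step 1: max=7/3, min=2, spread=1/3
  -> spread < 1/2 first at step 1
Step 2: max=41/18, min=2, spread=5/18
Step 3: max=473/216, min=2, spread=41/216
Step 4: max=56057/25920, min=2, spread=4217/25920
Step 5: max=3319549/1555200, min=14479/7200, spread=38417/311040
Step 6: max=197824211/93312000, min=290597/144000, spread=1903471/18662400
Step 7: max=11798429089/5598720000, min=8755759/4320000, spread=18038617/223948800
Step 8: max=705114582851/335923200000, min=790526759/388800000, spread=883978523/13436928000

Answer: 1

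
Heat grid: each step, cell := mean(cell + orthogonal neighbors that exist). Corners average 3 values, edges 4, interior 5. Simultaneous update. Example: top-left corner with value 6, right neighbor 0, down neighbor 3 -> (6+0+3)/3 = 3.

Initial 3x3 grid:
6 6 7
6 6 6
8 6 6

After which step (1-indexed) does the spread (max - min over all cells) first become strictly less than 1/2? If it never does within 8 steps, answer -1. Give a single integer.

Step 1: max=20/3, min=6, spread=2/3
Step 2: max=59/9, min=295/48, spread=59/144
  -> spread < 1/2 first at step 2
Step 3: max=689/108, min=1337/216, spread=41/216
Step 4: max=41209/6480, min=1075567/172800, spread=70019/518400
Step 5: max=2456693/388800, min=4840361/777600, spread=2921/31104
Step 6: max=147172621/23328000, min=291268867/46656000, spread=24611/373248
Step 7: max=8811372737/1399680000, min=17493164849/2799360000, spread=207329/4478976
Step 8: max=528200611489/83980800000, min=1050942988603/167961600000, spread=1746635/53747712

Answer: 2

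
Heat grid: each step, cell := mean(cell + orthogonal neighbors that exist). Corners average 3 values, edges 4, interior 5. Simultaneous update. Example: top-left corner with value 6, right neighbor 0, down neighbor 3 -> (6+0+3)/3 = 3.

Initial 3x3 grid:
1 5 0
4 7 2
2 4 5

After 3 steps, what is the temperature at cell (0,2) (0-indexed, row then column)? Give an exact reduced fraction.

Answer: 7079/2160

Derivation:
Step 1: cell (0,2) = 7/3
Step 2: cell (0,2) = 109/36
Step 3: cell (0,2) = 7079/2160
Full grid after step 3:
  7439/2160 48773/14400 7079/2160
  26299/7200 21901/6000 8533/2400
  2051/540 9283/2400 2041/540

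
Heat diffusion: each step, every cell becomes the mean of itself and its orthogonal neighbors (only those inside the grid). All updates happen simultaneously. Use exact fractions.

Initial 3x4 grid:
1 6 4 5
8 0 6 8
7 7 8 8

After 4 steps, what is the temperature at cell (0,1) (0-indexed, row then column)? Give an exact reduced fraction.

Answer: 44513/9000

Derivation:
Step 1: cell (0,1) = 11/4
Step 2: cell (0,1) = 23/5
Step 3: cell (0,1) = 5341/1200
Step 4: cell (0,1) = 44513/9000
Full grid after step 4:
  50341/10800 44513/9000 142049/27000 750077/129600
  559621/108000 940031/180000 2106137/360000 5279113/864000
  355271/64800 1268687/216000 444089/72000 283409/43200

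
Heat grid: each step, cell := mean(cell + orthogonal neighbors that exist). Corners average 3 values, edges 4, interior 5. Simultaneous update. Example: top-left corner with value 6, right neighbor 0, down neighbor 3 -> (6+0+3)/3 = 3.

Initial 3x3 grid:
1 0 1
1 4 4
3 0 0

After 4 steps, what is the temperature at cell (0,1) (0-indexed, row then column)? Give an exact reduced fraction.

Answer: 691381/432000

Derivation:
Step 1: cell (0,1) = 3/2
Step 2: cell (0,1) = 169/120
Step 3: cell (0,1) = 11873/7200
Step 4: cell (0,1) = 691381/432000
Full grid after step 4:
  206561/129600 691381/432000 221261/129600
  153043/96000 204373/120000 489629/288000
  54409/32400 1446637/864000 14221/8100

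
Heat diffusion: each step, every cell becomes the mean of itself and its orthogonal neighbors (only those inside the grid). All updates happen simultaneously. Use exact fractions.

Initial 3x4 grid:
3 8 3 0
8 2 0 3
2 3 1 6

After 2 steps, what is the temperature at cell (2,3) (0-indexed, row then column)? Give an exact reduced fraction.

Step 1: cell (2,3) = 10/3
Step 2: cell (2,3) = 97/36
Full grid after step 2:
  169/36 1037/240 211/80 7/3
  1117/240 63/20 27/10 563/240
  121/36 391/120 289/120 97/36

Answer: 97/36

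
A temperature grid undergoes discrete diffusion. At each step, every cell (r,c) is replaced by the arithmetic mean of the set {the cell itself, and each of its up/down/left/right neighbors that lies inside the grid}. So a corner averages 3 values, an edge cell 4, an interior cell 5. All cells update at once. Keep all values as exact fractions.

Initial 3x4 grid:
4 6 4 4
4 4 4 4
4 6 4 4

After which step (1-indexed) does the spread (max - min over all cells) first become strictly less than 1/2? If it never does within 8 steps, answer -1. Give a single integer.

Answer: 3

Derivation:
Step 1: max=24/5, min=4, spread=4/5
Step 2: max=277/60, min=4, spread=37/60
Step 3: max=2437/540, min=149/36, spread=101/270
  -> spread < 1/2 first at step 3
Step 4: max=60551/13500, min=9391/2250, spread=841/2700
Step 5: max=135379/30375, min=342299/81000, spread=11227/48600
Step 6: max=215934341/48600000, min=17189543/4050000, spread=386393/1944000
Step 7: max=1934499481/437400000, min=1037441437/243000000, spread=41940559/273375000
Step 8: max=772216076621/174960000000, min=62404281083/14580000000, spread=186917629/1399680000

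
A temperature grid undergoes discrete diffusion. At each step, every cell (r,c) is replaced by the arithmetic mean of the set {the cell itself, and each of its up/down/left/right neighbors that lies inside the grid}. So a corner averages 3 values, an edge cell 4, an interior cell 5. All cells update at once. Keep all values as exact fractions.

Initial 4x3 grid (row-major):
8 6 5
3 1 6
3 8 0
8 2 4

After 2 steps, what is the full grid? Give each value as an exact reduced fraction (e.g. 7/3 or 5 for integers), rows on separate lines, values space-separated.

After step 1:
  17/3 5 17/3
  15/4 24/5 3
  11/2 14/5 9/2
  13/3 11/2 2
After step 2:
  173/36 317/60 41/9
  1183/240 387/100 539/120
  983/240 231/50 123/40
  46/9 439/120 4

Answer: 173/36 317/60 41/9
1183/240 387/100 539/120
983/240 231/50 123/40
46/9 439/120 4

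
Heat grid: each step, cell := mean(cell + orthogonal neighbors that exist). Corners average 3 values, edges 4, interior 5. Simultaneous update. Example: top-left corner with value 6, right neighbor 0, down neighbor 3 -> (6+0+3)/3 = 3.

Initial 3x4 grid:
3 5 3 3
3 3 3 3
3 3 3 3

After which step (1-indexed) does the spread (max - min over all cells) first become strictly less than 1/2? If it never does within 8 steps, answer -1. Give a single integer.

Answer: 3

Derivation:
Step 1: max=11/3, min=3, spread=2/3
Step 2: max=211/60, min=3, spread=31/60
Step 3: max=1831/540, min=3, spread=211/540
  -> spread < 1/2 first at step 3
Step 4: max=178897/54000, min=2747/900, spread=14077/54000
Step 5: max=1598407/486000, min=165683/54000, spread=5363/24300
Step 6: max=47480809/14580000, min=92869/30000, spread=93859/583200
Step 7: max=2834674481/874800000, min=151136467/48600000, spread=4568723/34992000
Step 8: max=169244435629/52488000000, min=4555618889/1458000000, spread=8387449/83980800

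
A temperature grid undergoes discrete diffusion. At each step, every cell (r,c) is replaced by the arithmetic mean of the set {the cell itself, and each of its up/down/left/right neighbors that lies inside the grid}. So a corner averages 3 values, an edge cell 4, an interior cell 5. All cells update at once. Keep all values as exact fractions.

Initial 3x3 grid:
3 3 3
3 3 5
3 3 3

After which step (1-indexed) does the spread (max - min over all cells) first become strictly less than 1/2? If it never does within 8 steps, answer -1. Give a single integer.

Step 1: max=11/3, min=3, spread=2/3
Step 2: max=427/120, min=3, spread=67/120
Step 3: max=3677/1080, min=307/100, spread=1807/5400
  -> spread < 1/2 first at step 3
Step 4: max=1453963/432000, min=8461/2700, spread=33401/144000
Step 5: max=12893933/3888000, min=853391/270000, spread=3025513/19440000
Step 6: max=5130526867/1555200000, min=45955949/14400000, spread=53531/497664
Step 7: max=305968925849/93312000000, min=12455116051/3888000000, spread=450953/5971968
Step 8: max=18305063560603/5598720000000, min=1500688610519/466560000000, spread=3799043/71663616

Answer: 3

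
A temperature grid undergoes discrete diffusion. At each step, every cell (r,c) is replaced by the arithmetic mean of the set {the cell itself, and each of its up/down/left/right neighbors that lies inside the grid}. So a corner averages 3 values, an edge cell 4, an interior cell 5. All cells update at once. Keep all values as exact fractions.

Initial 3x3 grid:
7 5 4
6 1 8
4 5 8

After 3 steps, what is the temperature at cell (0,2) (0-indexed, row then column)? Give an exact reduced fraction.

Answer: 1153/216

Derivation:
Step 1: cell (0,2) = 17/3
Step 2: cell (0,2) = 91/18
Step 3: cell (0,2) = 1153/216
Full grid after step 3:
  733/144 14329/2880 1153/216
  2329/480 3139/600 15169/2880
  91/18 813/160 89/16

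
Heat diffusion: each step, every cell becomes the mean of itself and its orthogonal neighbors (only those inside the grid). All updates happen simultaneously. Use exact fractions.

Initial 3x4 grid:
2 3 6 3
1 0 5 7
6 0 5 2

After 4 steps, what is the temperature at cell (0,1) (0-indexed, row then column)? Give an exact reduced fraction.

Step 1: cell (0,1) = 11/4
Step 2: cell (0,1) = 27/10
Step 3: cell (0,1) = 3629/1200
Step 4: cell (0,1) = 11917/4000
Full grid after step 4:
  37567/14400 11917/4000 408949/108000 540823/129600
  2132927/864000 1071523/360000 432041/120000 1202849/288000
  329953/129600 615143/216000 771523/216000 510173/129600

Answer: 11917/4000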